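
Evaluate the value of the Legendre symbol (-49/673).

Reduce the numerator: -49 ≡ 624 (mod 673), so (-49/673) = (624/673).
Factor out 2: 624 = 2^4·39. Since 673 ≡ 1 (mod 8), (2/673) = +1, and (2/673)^4 = +1. Now have (39/673).
673 ≡ 1 (mod 4), so quadratic reciprocity gives (39/673) = (673/39). Reduce: 673 ≡ 10 (mod 39). Now have (10/39).
Factor out 2: 10 = 2·5. Since 39 ≡ 7 (mod 8), (2/39) = +1. Now have (5/39).
5 ≡ 1 (mod 4), so quadratic reciprocity gives (5/39) = (39/5). Reduce: 39 ≡ 4 (mod 5). Now have (4/5).
Factor out 2: 4 = 2^2. Since 5 ≡ 5 (mod 8), (2/5) = -1, and (2/5)^2 = +1. Now have (1/5).
(1/5) = 1. Collecting the sign factors: 1.

1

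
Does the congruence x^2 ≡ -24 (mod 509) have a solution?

Reduce the numerator: -24 ≡ 485 (mod 509), so (-24|509) = (485|509).
485 ≡ 1 (mod 4), so quadratic reciprocity gives (485|509) = (509|485). Reduce: 509 ≡ 24 (mod 485). Now have (24|485).
Factor out 2: 24 = 2^3·3. Since 485 ≡ 5 (mod 8), (2|485) = -1, and (2|485)^3 = -1. Now have -(3|485).
485 ≡ 1 (mod 4), so quadratic reciprocity gives (3|485) = (485|3). Reduce: 485 ≡ 2 (mod 3). Now have -(2|3).
Factor out 2: 2 = 2. Since 3 ≡ 3 (mod 8), (2|3) = -1. Now have (1|3).
(1|3) = 1. Collecting the sign factors: 1.
(-24|509) = 1, and 509 is prime, so -24 is a quadratic residue mod 509.

yes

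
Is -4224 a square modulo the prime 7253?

yes

(-4224/7253)
  = (4224/7253)    [7253 ≡ 1 mod 4 ⇒ (-1/7253) = +1]
  = -(33/7253)    [7253 ≡ 5 mod 8 ⇒ (2/7253)^7 = -1]
  = -(7253/33)    [QR: 33 ≡ 1 mod 4, sign kept]
  = -(26/33)    [7253 ≡ 26 mod 33]
  = -(13/33)    [33 ≡ 1 mod 8 ⇒ (2/33) = +1]
  = -(33/13)    [QR: 13 ≡ 1 mod 4, sign kept]
  = -(7/13)    [33 ≡ 7 mod 13]
  = -(13/7)    [QR: 13 ≡ 1 mod 4, sign kept]
  = -(6/7)    [13 ≡ 6 mod 7]
  = -(3/7)    [7 ≡ 7 mod 8 ⇒ (2/7) = +1]
  = (7/3)    [QR: both ≡ 3 mod 4, sign flips]
  = (1/3)    [7 ≡ 1 mod 3]
  = 1    [(1/3) = 1]
(-4224/7253) = 1, and 7253 is prime, so -4224 is a quadratic residue mod 7253.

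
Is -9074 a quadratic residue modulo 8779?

no

(-9074/8779)
  = (8484/8779)    [-9074 ≡ 8484 mod 8779]
  = (2121/8779)    [8779 ≡ 3 mod 8 ⇒ (2/8779)^2 = +1]
  = (8779/2121)    [QR: 2121 ≡ 1 mod 4, sign kept]
  = (295/2121)    [8779 ≡ 295 mod 2121]
  = (2121/295)    [QR: 2121 ≡ 1 mod 4, sign kept]
  = (56/295)    [2121 ≡ 56 mod 295]
  = (7/295)    [295 ≡ 7 mod 8 ⇒ (2/295)^3 = +1]
  = -(295/7)    [QR: both ≡ 3 mod 4, sign flips]
  = -(1/7)    [295 ≡ 1 mod 7]
  = -1    [(1/7) = 1]
(-9074/8779) = -1, and 8779 is prime, so -9074 is not a quadratic residue mod 8779.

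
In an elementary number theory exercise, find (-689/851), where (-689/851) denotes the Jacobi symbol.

Reduce the numerator: -689 ≡ 162 (mod 851), so (-689/851) = (162/851).
Factor out 2: 162 = 2·81. Since 851 ≡ 3 (mod 8), (2/851) = -1. Now have -(81/851).
81 ≡ 1 (mod 4), so quadratic reciprocity gives (81/851) = (851/81). Reduce: 851 ≡ 41 (mod 81). Now have -(41/81).
41 ≡ 1 (mod 4), so quadratic reciprocity gives (41/81) = (81/41). Reduce: 81 ≡ 40 (mod 41). Now have -(40/41).
Factor out 2: 40 = 2^3·5. Since 41 ≡ 1 (mod 8), (2/41) = +1, and (2/41)^3 = +1. Now have -(5/41).
5 ≡ 1 (mod 4), so quadratic reciprocity gives (5/41) = (41/5). Reduce: 41 ≡ 1 (mod 5). Now have -(1/5).
(1/5) = 1. Collecting the sign factors: -1.

-1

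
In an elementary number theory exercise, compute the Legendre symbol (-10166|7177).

(-10166|7177)
  = (10166|7177)    [7177 ≡ 1 mod 4 ⇒ (-1|7177) = +1]
  = (2989|7177)    [10166 ≡ 2989 mod 7177]
  = (7177|2989)    [QR: 2989 ≡ 1 mod 4, sign kept]
  = (1199|2989)    [7177 ≡ 1199 mod 2989]
  = (2989|1199)    [QR: 2989 ≡ 1 mod 4, sign kept]
  = (591|1199)    [2989 ≡ 591 mod 1199]
  = -(1199|591)    [QR: both ≡ 3 mod 4, sign flips]
  = -(17|591)    [1199 ≡ 17 mod 591]
  = -(591|17)    [QR: 17 ≡ 1 mod 4, sign kept]
  = -(13|17)    [591 ≡ 13 mod 17]
  = -(17|13)    [QR: 13 ≡ 1 mod 4, sign kept]
  = -(4|13)    [17 ≡ 4 mod 13]
  = -(1|13)    [13 ≡ 5 mod 8 ⇒ (2|13)^2 = +1]
  = -1    [(1|13) = 1]

-1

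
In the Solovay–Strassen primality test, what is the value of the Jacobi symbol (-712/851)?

(-712/851)
  = (139/851)    [-712 ≡ 139 mod 851]
  = -(851/139)    [QR: both ≡ 3 mod 4, sign flips]
  = -(17/139)    [851 ≡ 17 mod 139]
  = -(139/17)    [QR: 17 ≡ 1 mod 4, sign kept]
  = -(3/17)    [139 ≡ 3 mod 17]
  = -(17/3)    [QR: 17 ≡ 1 mod 4, sign kept]
  = -(2/3)    [17 ≡ 2 mod 3]
  = (1/3)    [3 ≡ 3 mod 8 ⇒ (2/3) = -1]
  = 1    [(1/3) = 1]

1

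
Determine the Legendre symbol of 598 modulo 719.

-1

(598/719)
  = (299/719)    [719 ≡ 7 mod 8 ⇒ (2/719) = +1]
  = -(719/299)    [QR: both ≡ 3 mod 4, sign flips]
  = -(121/299)    [719 ≡ 121 mod 299]
  = -(299/121)    [QR: 121 ≡ 1 mod 4, sign kept]
  = -(57/121)    [299 ≡ 57 mod 121]
  = -(121/57)    [QR: 57 ≡ 1 mod 4, sign kept]
  = -(7/57)    [121 ≡ 7 mod 57]
  = -(57/7)    [QR: 57 ≡ 1 mod 4, sign kept]
  = -(1/7)    [57 ≡ 1 mod 7]
  = -1    [(1/7) = 1]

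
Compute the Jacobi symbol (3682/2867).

1

Reduce the numerator: 3682 ≡ 815 (mod 2867), so (3682/2867) = (815/2867).
Both 815 ≡ 3 and 2867 ≡ 3 (mod 4), so reciprocity gives (815/2867) = -(2867/815). Reduce: 2867 ≡ 422 (mod 815). Now have -(422/815).
Factor out 2: 422 = 2·211. Since 815 ≡ 7 (mod 8), (2/815) = +1. Now have -(211/815).
Both 211 ≡ 3 and 815 ≡ 3 (mod 4), so reciprocity gives (211/815) = -(815/211). Reduce: 815 ≡ 182 (mod 211). Now have (182/211).
Factor out 2: 182 = 2·91. Since 211 ≡ 3 (mod 8), (2/211) = -1. Now have -(91/211).
Both 91 ≡ 3 and 211 ≡ 3 (mod 4), so reciprocity gives (91/211) = -(211/91). Reduce: 211 ≡ 29 (mod 91). Now have (29/91).
29 ≡ 1 (mod 4), so quadratic reciprocity gives (29/91) = (91/29). Reduce: 91 ≡ 4 (mod 29). Now have (4/29).
Factor out 2: 4 = 2^2. Since 29 ≡ 5 (mod 8), (2/29) = -1, and (2/29)^2 = +1. Now have (1/29).
(1/29) = 1. Collecting the sign factors: 1.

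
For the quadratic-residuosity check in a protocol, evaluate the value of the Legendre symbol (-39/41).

(-39/41)
  = (39/41)    [41 ≡ 1 mod 4 ⇒ (-1/41) = +1]
  = (41/39)    [QR: 41 ≡ 1 mod 4, sign kept]
  = (2/39)    [41 ≡ 2 mod 39]
  = (1/39)    [39 ≡ 7 mod 8 ⇒ (2/39) = +1]
  = 1    [(1/39) = 1]

1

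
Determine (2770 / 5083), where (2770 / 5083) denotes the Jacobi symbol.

-1

Factor out 2: 2770 = 2·1385. Since 5083 ≡ 3 (mod 8), (2 / 5083) = -1. Now have -(1385 / 5083).
1385 ≡ 1 (mod 4), so quadratic reciprocity gives (1385 / 5083) = (5083 / 1385). Reduce: 5083 ≡ 928 (mod 1385). Now have -(928 / 1385).
Factor out 2: 928 = 2^5·29. Since 1385 ≡ 1 (mod 8), (2 / 1385) = +1, and (2 / 1385)^5 = +1. Now have -(29 / 1385).
29 ≡ 1 (mod 4), so quadratic reciprocity gives (29 / 1385) = (1385 / 29). Reduce: 1385 ≡ 22 (mod 29). Now have -(22 / 29).
Factor out 2: 22 = 2·11. Since 29 ≡ 5 (mod 8), (2 / 29) = -1. Now have (11 / 29).
29 ≡ 1 (mod 4), so quadratic reciprocity gives (11 / 29) = (29 / 11). Reduce: 29 ≡ 7 (mod 11). Now have (7 / 11).
Both 7 ≡ 3 and 11 ≡ 3 (mod 4), so reciprocity gives (7 / 11) = -(11 / 7). Reduce: 11 ≡ 4 (mod 7). Now have -(4 / 7).
Factor out 2: 4 = 2^2. Since 7 ≡ 7 (mod 8), (2 / 7) = +1, and (2 / 7)^2 = +1. Now have -(1 / 7).
(1 / 7) = 1. Collecting the sign factors: -1.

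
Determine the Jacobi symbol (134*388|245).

By multiplicativity, (134·388|245) = (134|245)·(388|245).
First factor (134|245):
(134|245)
  = -(67|245)    [245 ≡ 5 mod 8 ⇒ (2|245) = -1]
  = -(245|67)    [QR: 245 ≡ 1 mod 4, sign kept]
  = -(44|67)    [245 ≡ 44 mod 67]
  = -(11|67)    [67 ≡ 3 mod 8 ⇒ (2|67)^2 = +1]
  = (67|11)    [QR: both ≡ 3 mod 4, sign flips]
  = (1|11)    [67 ≡ 1 mod 11]
  = 1    [(1|11) = 1]
Second factor (388|245):
(388|245)
  = (143|245)    [388 ≡ 143 mod 245]
  = (245|143)    [QR: 245 ≡ 1 mod 4, sign kept]
  = (102|143)    [245 ≡ 102 mod 143]
  = (51|143)    [143 ≡ 7 mod 8 ⇒ (2|143) = +1]
  = -(143|51)    [QR: both ≡ 3 mod 4, sign flips]
  = -(41|51)    [143 ≡ 41 mod 51]
  = -(51|41)    [QR: 41 ≡ 1 mod 4, sign kept]
  = -(10|41)    [51 ≡ 10 mod 41]
  = -(5|41)    [41 ≡ 1 mod 8 ⇒ (2|41) = +1]
  = -(41|5)    [QR: 5 ≡ 1 mod 4, sign kept]
  = -(1|5)    [41 ≡ 1 mod 5]
  = -1    [(1|5) = 1]
Product: (1)·(-1) = -1.

-1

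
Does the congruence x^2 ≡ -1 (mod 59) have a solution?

(-1/59)
  = -(1/59)    [59 ≡ 3 mod 4 ⇒ (-1/59) = -1]
  = -1    [(1/59) = 1]
(-1/59) = -1, and 59 is prime, so -1 is not a quadratic residue mod 59.

no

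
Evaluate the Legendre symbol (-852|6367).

-1

Reduce the numerator: -852 ≡ 5515 (mod 6367), so (-852|6367) = (5515|6367).
Both 5515 ≡ 3 and 6367 ≡ 3 (mod 4), so reciprocity gives (5515|6367) = -(6367|5515). Reduce: 6367 ≡ 852 (mod 5515). Now have -(852|5515).
Factor out 2: 852 = 2^2·213. Since 5515 ≡ 3 (mod 8), (2|5515) = -1, and (2|5515)^2 = +1. Now have -(213|5515).
213 ≡ 1 (mod 4), so quadratic reciprocity gives (213|5515) = (5515|213). Reduce: 5515 ≡ 190 (mod 213). Now have -(190|213).
Factor out 2: 190 = 2·95. Since 213 ≡ 5 (mod 8), (2|213) = -1. Now have (95|213).
213 ≡ 1 (mod 4), so quadratic reciprocity gives (95|213) = (213|95). Reduce: 213 ≡ 23 (mod 95). Now have (23|95).
Both 23 ≡ 3 and 95 ≡ 3 (mod 4), so reciprocity gives (23|95) = -(95|23). Reduce: 95 ≡ 3 (mod 23). Now have -(3|23).
Both 3 ≡ 3 and 23 ≡ 3 (mod 4), so reciprocity gives (3|23) = -(23|3). Reduce: 23 ≡ 2 (mod 3). Now have (2|3).
Factor out 2: 2 = 2. Since 3 ≡ 3 (mod 8), (2|3) = -1. Now have -(1|3).
(1|3) = 1. Collecting the sign factors: -1.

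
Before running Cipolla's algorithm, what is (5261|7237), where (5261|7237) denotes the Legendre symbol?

-1

5261 ≡ 1 (mod 4), so quadratic reciprocity gives (5261|7237) = (7237|5261). Reduce: 7237 ≡ 1976 (mod 5261). Now have (1976|5261).
Factor out 2: 1976 = 2^3·247. Since 5261 ≡ 5 (mod 8), (2|5261) = -1, and (2|5261)^3 = -1. Now have -(247|5261).
5261 ≡ 1 (mod 4), so quadratic reciprocity gives (247|5261) = (5261|247). Reduce: 5261 ≡ 74 (mod 247). Now have -(74|247).
Factor out 2: 74 = 2·37. Since 247 ≡ 7 (mod 8), (2|247) = +1. Now have -(37|247).
37 ≡ 1 (mod 4), so quadratic reciprocity gives (37|247) = (247|37). Reduce: 247 ≡ 25 (mod 37). Now have -(25|37).
25 ≡ 1 (mod 4), so quadratic reciprocity gives (25|37) = (37|25). Reduce: 37 ≡ 12 (mod 25). Now have -(12|25).
Factor out 2: 12 = 2^2·3. Since 25 ≡ 1 (mod 8), (2|25) = +1, and (2|25)^2 = +1. Now have -(3|25).
25 ≡ 1 (mod 4), so quadratic reciprocity gives (3|25) = (25|3). Reduce: 25 ≡ 1 (mod 3). Now have -(1|3).
(1|3) = 1. Collecting the sign factors: -1.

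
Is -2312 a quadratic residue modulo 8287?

Reduce the numerator: -2312 ≡ 5975 (mod 8287), so (-2312/8287) = (5975/8287).
Both 5975 ≡ 3 and 8287 ≡ 3 (mod 4), so reciprocity gives (5975/8287) = -(8287/5975). Reduce: 8287 ≡ 2312 (mod 5975). Now have -(2312/5975).
Factor out 2: 2312 = 2^3·289. Since 5975 ≡ 7 (mod 8), (2/5975) = +1, and (2/5975)^3 = +1. Now have -(289/5975).
289 ≡ 1 (mod 4), so quadratic reciprocity gives (289/5975) = (5975/289). Reduce: 5975 ≡ 195 (mod 289). Now have -(195/289).
289 ≡ 1 (mod 4), so quadratic reciprocity gives (195/289) = (289/195). Reduce: 289 ≡ 94 (mod 195). Now have -(94/195).
Factor out 2: 94 = 2·47. Since 195 ≡ 3 (mod 8), (2/195) = -1. Now have (47/195).
Both 47 ≡ 3 and 195 ≡ 3 (mod 4), so reciprocity gives (47/195) = -(195/47). Reduce: 195 ≡ 7 (mod 47). Now have -(7/47).
Both 7 ≡ 3 and 47 ≡ 3 (mod 4), so reciprocity gives (7/47) = -(47/7). Reduce: 47 ≡ 5 (mod 7). Now have (5/7).
5 ≡ 1 (mod 4), so quadratic reciprocity gives (5/7) = (7/5). Reduce: 7 ≡ 2 (mod 5). Now have (2/5).
Factor out 2: 2 = 2. Since 5 ≡ 5 (mod 8), (2/5) = -1. Now have -(1/5).
(1/5) = 1. Collecting the sign factors: -1.
(-2312/8287) = -1, and 8287 is prime, so -2312 is not a quadratic residue mod 8287.

no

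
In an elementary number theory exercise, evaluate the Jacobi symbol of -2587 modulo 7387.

-1

Reduce the numerator: -2587 ≡ 4800 (mod 7387), so (-2587 / 7387) = (4800 / 7387).
Factor out 2: 4800 = 2^6·75. Since 7387 ≡ 3 (mod 8), (2 / 7387) = -1, and (2 / 7387)^6 = +1. Now have (75 / 7387).
Both 75 ≡ 3 and 7387 ≡ 3 (mod 4), so reciprocity gives (75 / 7387) = -(7387 / 75). Reduce: 7387 ≡ 37 (mod 75). Now have -(37 / 75).
37 ≡ 1 (mod 4), so quadratic reciprocity gives (37 / 75) = (75 / 37). Reduce: 75 ≡ 1 (mod 37). Now have -(1 / 37).
(1 / 37) = 1. Collecting the sign factors: -1.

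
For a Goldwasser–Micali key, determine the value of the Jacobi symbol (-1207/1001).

Pull out -1: (-1207/1001) = (-1/1001)·(1207/1001). Since 1001 ≡ 1 (mod 4), (-1/1001) = +1. Now have (1207/1001).
Reduce the numerator: 1207 ≡ 206 (mod 1001), so (1207/1001) = (206/1001).
Factor out 2: 206 = 2·103. Since 1001 ≡ 1 (mod 8), (2/1001) = +1. Now have (103/1001).
1001 ≡ 1 (mod 4), so quadratic reciprocity gives (103/1001) = (1001/103). Reduce: 1001 ≡ 74 (mod 103). Now have (74/103).
Factor out 2: 74 = 2·37. Since 103 ≡ 7 (mod 8), (2/103) = +1. Now have (37/103).
37 ≡ 1 (mod 4), so quadratic reciprocity gives (37/103) = (103/37). Reduce: 103 ≡ 29 (mod 37). Now have (29/37).
29 ≡ 1 (mod 4), so quadratic reciprocity gives (29/37) = (37/29). Reduce: 37 ≡ 8 (mod 29). Now have (8/29).
Factor out 2: 8 = 2^3. Since 29 ≡ 5 (mod 8), (2/29) = -1, and (2/29)^3 = -1. Now have -(1/29).
(1/29) = 1. Collecting the sign factors: -1.

-1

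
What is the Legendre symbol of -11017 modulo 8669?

1

Pull out -1: (-11017/8669) = (-1/8669)·(11017/8669). Since 8669 ≡ 1 (mod 4), (-1/8669) = +1. Now have (11017/8669).
Reduce the numerator: 11017 ≡ 2348 (mod 8669), so (11017/8669) = (2348/8669).
Factor out 2: 2348 = 2^2·587. Since 8669 ≡ 5 (mod 8), (2/8669) = -1, and (2/8669)^2 = +1. Now have (587/8669).
8669 ≡ 1 (mod 4), so quadratic reciprocity gives (587/8669) = (8669/587). Reduce: 8669 ≡ 451 (mod 587). Now have (451/587).
Both 451 ≡ 3 and 587 ≡ 3 (mod 4), so reciprocity gives (451/587) = -(587/451). Reduce: 587 ≡ 136 (mod 451). Now have -(136/451).
Factor out 2: 136 = 2^3·17. Since 451 ≡ 3 (mod 8), (2/451) = -1, and (2/451)^3 = -1. Now have (17/451).
17 ≡ 1 (mod 4), so quadratic reciprocity gives (17/451) = (451/17). Reduce: 451 ≡ 9 (mod 17). Now have (9/17).
9 ≡ 1 (mod 4), so quadratic reciprocity gives (9/17) = (17/9). Reduce: 17 ≡ 8 (mod 9). Now have (8/9).
Factor out 2: 8 = 2^3. Since 9 ≡ 1 (mod 8), (2/9) = +1, and (2/9)^3 = +1. Now have (1/9).
(1/9) = 1. Collecting the sign factors: 1.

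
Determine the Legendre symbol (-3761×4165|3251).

By multiplicativity, (-3761·4165|3251) = (-3761|3251)·(4165|3251).
First factor (-3761|3251):
Pull out -1: (-3761|3251) = (-1|3251)·(3761|3251). Since 3251 ≡ 3 (mod 4), (-1|3251) = -1. Now have -(3761|3251).
Reduce the numerator: 3761 ≡ 510 (mod 3251), so (3761|3251) = (510|3251).
Factor out 2: 510 = 2·255. Since 3251 ≡ 3 (mod 8), (2|3251) = -1. Now have (255|3251).
Both 255 ≡ 3 and 3251 ≡ 3 (mod 4), so reciprocity gives (255|3251) = -(3251|255). Reduce: 3251 ≡ 191 (mod 255). Now have -(191|255).
Both 191 ≡ 3 and 255 ≡ 3 (mod 4), so reciprocity gives (191|255) = -(255|191). Reduce: 255 ≡ 64 (mod 191). Now have (64|191).
Factor out 2: 64 = 2^6. Since 191 ≡ 7 (mod 8), (2|191) = +1, and (2|191)^6 = +1. Now have (1|191).
(1|191) = 1. Collecting the sign factors: 1.
Second factor (4165|3251):
Reduce the numerator: 4165 ≡ 914 (mod 3251), so (4165|3251) = (914|3251).
Factor out 2: 914 = 2·457. Since 3251 ≡ 3 (mod 8), (2|3251) = -1. Now have -(457|3251).
457 ≡ 1 (mod 4), so quadratic reciprocity gives (457|3251) = (3251|457). Reduce: 3251 ≡ 52 (mod 457). Now have -(52|457).
Factor out 2: 52 = 2^2·13. Since 457 ≡ 1 (mod 8), (2|457) = +1, and (2|457)^2 = +1. Now have -(13|457).
13 ≡ 1 (mod 4), so quadratic reciprocity gives (13|457) = (457|13). Reduce: 457 ≡ 2 (mod 13). Now have -(2|13).
Factor out 2: 2 = 2. Since 13 ≡ 5 (mod 8), (2|13) = -1. Now have (1|13).
(1|13) = 1. Collecting the sign factors: 1.
Product: (1)·(1) = 1.

1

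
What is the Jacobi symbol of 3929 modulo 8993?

(3929/8993)
  = (8993/3929)    [QR: 3929 ≡ 1 mod 4, sign kept]
  = (1135/3929)    [8993 ≡ 1135 mod 3929]
  = (3929/1135)    [QR: 3929 ≡ 1 mod 4, sign kept]
  = (524/1135)    [3929 ≡ 524 mod 1135]
  = (131/1135)    [1135 ≡ 7 mod 8 ⇒ (2/1135)^2 = +1]
  = -(1135/131)    [QR: both ≡ 3 mod 4, sign flips]
  = -(87/131)    [1135 ≡ 87 mod 131]
  = (131/87)    [QR: both ≡ 3 mod 4, sign flips]
  = (44/87)    [131 ≡ 44 mod 87]
  = (11/87)    [87 ≡ 7 mod 8 ⇒ (2/87)^2 = +1]
  = -(87/11)    [QR: both ≡ 3 mod 4, sign flips]
  = -(10/11)    [87 ≡ 10 mod 11]
  = (5/11)    [11 ≡ 3 mod 8 ⇒ (2/11) = -1]
  = (11/5)    [QR: 5 ≡ 1 mod 4, sign kept]
  = (1/5)    [11 ≡ 1 mod 5]
  = 1    [(1/5) = 1]

1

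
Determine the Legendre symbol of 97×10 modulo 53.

1

By multiplicativity, (97·10|53) = (97|53)·(10|53).
First factor (97|53):
(97|53)
  = (44|53)    [97 ≡ 44 mod 53]
  = (11|53)    [53 ≡ 5 mod 8 ⇒ (2|53)^2 = +1]
  = (53|11)    [QR: 53 ≡ 1 mod 4, sign kept]
  = (9|11)    [53 ≡ 9 mod 11]
  = (11|9)    [QR: 9 ≡ 1 mod 4, sign kept]
  = (2|9)    [11 ≡ 2 mod 9]
  = (1|9)    [9 ≡ 1 mod 8 ⇒ (2|9) = +1]
  = 1    [(1|9) = 1]
Second factor (10|53):
(10|53)
  = -(5|53)    [53 ≡ 5 mod 8 ⇒ (2|53) = -1]
  = -(53|5)    [QR: 5 ≡ 1 mod 4, sign kept]
  = -(3|5)    [53 ≡ 3 mod 5]
  = -(5|3)    [QR: 5 ≡ 1 mod 4, sign kept]
  = -(2|3)    [5 ≡ 2 mod 3]
  = (1|3)    [3 ≡ 3 mod 8 ⇒ (2|3) = -1]
  = 1    [(1|3) = 1]
Product: (1)·(1) = 1.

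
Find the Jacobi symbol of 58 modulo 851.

1

(58|851)
  = -(29|851)    [851 ≡ 3 mod 8 ⇒ (2|851) = -1]
  = -(851|29)    [QR: 29 ≡ 1 mod 4, sign kept]
  = -(10|29)    [851 ≡ 10 mod 29]
  = (5|29)    [29 ≡ 5 mod 8 ⇒ (2|29) = -1]
  = (29|5)    [QR: 5 ≡ 1 mod 4, sign kept]
  = (4|5)    [29 ≡ 4 mod 5]
  = (1|5)    [5 ≡ 5 mod 8 ⇒ (2|5)^2 = +1]
  = 1    [(1|5) = 1]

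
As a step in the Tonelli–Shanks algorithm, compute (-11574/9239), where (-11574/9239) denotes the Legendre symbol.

(-11574/9239)
  = (6904/9239)    [-11574 ≡ 6904 mod 9239]
  = (863/9239)    [9239 ≡ 7 mod 8 ⇒ (2/9239)^3 = +1]
  = -(9239/863)    [QR: both ≡ 3 mod 4, sign flips]
  = -(609/863)    [9239 ≡ 609 mod 863]
  = -(863/609)    [QR: 609 ≡ 1 mod 4, sign kept]
  = -(254/609)    [863 ≡ 254 mod 609]
  = -(127/609)    [609 ≡ 1 mod 8 ⇒ (2/609) = +1]
  = -(609/127)    [QR: 609 ≡ 1 mod 4, sign kept]
  = -(101/127)    [609 ≡ 101 mod 127]
  = -(127/101)    [QR: 101 ≡ 1 mod 4, sign kept]
  = -(26/101)    [127 ≡ 26 mod 101]
  = (13/101)    [101 ≡ 5 mod 8 ⇒ (2/101) = -1]
  = (101/13)    [QR: 13 ≡ 1 mod 4, sign kept]
  = (10/13)    [101 ≡ 10 mod 13]
  = -(5/13)    [13 ≡ 5 mod 8 ⇒ (2/13) = -1]
  = -(13/5)    [QR: 5 ≡ 1 mod 4, sign kept]
  = -(3/5)    [13 ≡ 3 mod 5]
  = -(5/3)    [QR: 5 ≡ 1 mod 4, sign kept]
  = -(2/3)    [5 ≡ 2 mod 3]
  = (1/3)    [3 ≡ 3 mod 8 ⇒ (2/3) = -1]
  = 1    [(1/3) = 1]

1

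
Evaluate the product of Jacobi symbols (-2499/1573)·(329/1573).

1

By multiplicativity, (-2499·329/1573) = (-2499/1573)·(329/1573).
First factor (-2499/1573):
(-2499/1573)
  = (647/1573)    [-2499 ≡ 647 mod 1573]
  = (1573/647)    [QR: 1573 ≡ 1 mod 4, sign kept]
  = (279/647)    [1573 ≡ 279 mod 647]
  = -(647/279)    [QR: both ≡ 3 mod 4, sign flips]
  = -(89/279)    [647 ≡ 89 mod 279]
  = -(279/89)    [QR: 89 ≡ 1 mod 4, sign kept]
  = -(12/89)    [279 ≡ 12 mod 89]
  = -(3/89)    [89 ≡ 1 mod 8 ⇒ (2/89)^2 = +1]
  = -(89/3)    [QR: 89 ≡ 1 mod 4, sign kept]
  = -(2/3)    [89 ≡ 2 mod 3]
  = (1/3)    [3 ≡ 3 mod 8 ⇒ (2/3) = -1]
  = 1    [(1/3) = 1]
Second factor (329/1573):
(329/1573)
  = (1573/329)    [QR: 329 ≡ 1 mod 4, sign kept]
  = (257/329)    [1573 ≡ 257 mod 329]
  = (329/257)    [QR: 257 ≡ 1 mod 4, sign kept]
  = (72/257)    [329 ≡ 72 mod 257]
  = (9/257)    [257 ≡ 1 mod 8 ⇒ (2/257)^3 = +1]
  = (257/9)    [QR: 9 ≡ 1 mod 4, sign kept]
  = (5/9)    [257 ≡ 5 mod 9]
  = (9/5)    [QR: 5 ≡ 1 mod 4, sign kept]
  = (4/5)    [9 ≡ 4 mod 5]
  = (1/5)    [5 ≡ 5 mod 8 ⇒ (2/5)^2 = +1]
  = 1    [(1/5) = 1]
Product: (1)·(1) = 1.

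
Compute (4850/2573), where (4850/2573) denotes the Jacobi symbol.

Reduce the numerator: 4850 ≡ 2277 (mod 2573), so (4850/2573) = (2277/2573).
2277 ≡ 1 (mod 4), so quadratic reciprocity gives (2277/2573) = (2573/2277). Reduce: 2573 ≡ 296 (mod 2277). Now have (296/2277).
Factor out 2: 296 = 2^3·37. Since 2277 ≡ 5 (mod 8), (2/2277) = -1, and (2/2277)^3 = -1. Now have -(37/2277).
37 ≡ 1 (mod 4), so quadratic reciprocity gives (37/2277) = (2277/37). Reduce: 2277 ≡ 20 (mod 37). Now have -(20/37).
Factor out 2: 20 = 2^2·5. Since 37 ≡ 5 (mod 8), (2/37) = -1, and (2/37)^2 = +1. Now have -(5/37).
5 ≡ 1 (mod 4), so quadratic reciprocity gives (5/37) = (37/5). Reduce: 37 ≡ 2 (mod 5). Now have -(2/5).
Factor out 2: 2 = 2. Since 5 ≡ 5 (mod 8), (2/5) = -1. Now have (1/5).
(1/5) = 1. Collecting the sign factors: 1.

1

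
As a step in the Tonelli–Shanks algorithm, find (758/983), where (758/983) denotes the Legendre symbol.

Factor out 2: 758 = 2·379. Since 983 ≡ 7 (mod 8), (2/983) = +1. Now have (379/983).
Both 379 ≡ 3 and 983 ≡ 3 (mod 4), so reciprocity gives (379/983) = -(983/379). Reduce: 983 ≡ 225 (mod 379). Now have -(225/379).
225 ≡ 1 (mod 4), so quadratic reciprocity gives (225/379) = (379/225). Reduce: 379 ≡ 154 (mod 225). Now have -(154/225).
Factor out 2: 154 = 2·77. Since 225 ≡ 1 (mod 8), (2/225) = +1. Now have -(77/225).
77 ≡ 1 (mod 4), so quadratic reciprocity gives (77/225) = (225/77). Reduce: 225 ≡ 71 (mod 77). Now have -(71/77).
77 ≡ 1 (mod 4), so quadratic reciprocity gives (71/77) = (77/71). Reduce: 77 ≡ 6 (mod 71). Now have -(6/71).
Factor out 2: 6 = 2·3. Since 71 ≡ 7 (mod 8), (2/71) = +1. Now have -(3/71).
Both 3 ≡ 3 and 71 ≡ 3 (mod 4), so reciprocity gives (3/71) = -(71/3). Reduce: 71 ≡ 2 (mod 3). Now have (2/3).
Factor out 2: 2 = 2. Since 3 ≡ 3 (mod 8), (2/3) = -1. Now have -(1/3).
(1/3) = 1. Collecting the sign factors: -1.

-1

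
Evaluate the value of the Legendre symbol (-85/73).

1

Pull out -1: (-85/73) = (-1/73)·(85/73). Since 73 ≡ 1 (mod 4), (-1/73) = +1. Now have (85/73).
Reduce the numerator: 85 ≡ 12 (mod 73), so (85/73) = (12/73).
Factor out 2: 12 = 2^2·3. Since 73 ≡ 1 (mod 8), (2/73) = +1, and (2/73)^2 = +1. Now have (3/73).
73 ≡ 1 (mod 4), so quadratic reciprocity gives (3/73) = (73/3). Reduce: 73 ≡ 1 (mod 3). Now have (1/3).
(1/3) = 1. Collecting the sign factors: 1.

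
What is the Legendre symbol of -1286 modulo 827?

Reduce the numerator: -1286 ≡ 368 (mod 827), so (-1286|827) = (368|827).
Factor out 2: 368 = 2^4·23. Since 827 ≡ 3 (mod 8), (2|827) = -1, and (2|827)^4 = +1. Now have (23|827).
Both 23 ≡ 3 and 827 ≡ 3 (mod 4), so reciprocity gives (23|827) = -(827|23). Reduce: 827 ≡ 22 (mod 23). Now have -(22|23).
Factor out 2: 22 = 2·11. Since 23 ≡ 7 (mod 8), (2|23) = +1. Now have -(11|23).
Both 11 ≡ 3 and 23 ≡ 3 (mod 4), so reciprocity gives (11|23) = -(23|11). Reduce: 23 ≡ 1 (mod 11). Now have (1|11).
(1|11) = 1. Collecting the sign factors: 1.

1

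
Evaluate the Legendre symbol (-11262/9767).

Reduce the numerator: -11262 ≡ 8272 (mod 9767), so (-11262/9767) = (8272/9767).
Factor out 2: 8272 = 2^4·517. Since 9767 ≡ 7 (mod 8), (2/9767) = +1, and (2/9767)^4 = +1. Now have (517/9767).
517 ≡ 1 (mod 4), so quadratic reciprocity gives (517/9767) = (9767/517). Reduce: 9767 ≡ 461 (mod 517). Now have (461/517).
461 ≡ 1 (mod 4), so quadratic reciprocity gives (461/517) = (517/461). Reduce: 517 ≡ 56 (mod 461). Now have (56/461).
Factor out 2: 56 = 2^3·7. Since 461 ≡ 5 (mod 8), (2/461) = -1, and (2/461)^3 = -1. Now have -(7/461).
461 ≡ 1 (mod 4), so quadratic reciprocity gives (7/461) = (461/7). Reduce: 461 ≡ 6 (mod 7). Now have -(6/7).
Factor out 2: 6 = 2·3. Since 7 ≡ 7 (mod 8), (2/7) = +1. Now have -(3/7).
Both 3 ≡ 3 and 7 ≡ 3 (mod 4), so reciprocity gives (3/7) = -(7/3). Reduce: 7 ≡ 1 (mod 3). Now have (1/3).
(1/3) = 1. Collecting the sign factors: 1.

1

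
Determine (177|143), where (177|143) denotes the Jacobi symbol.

Reduce the numerator: 177 ≡ 34 (mod 143), so (177|143) = (34|143).
Factor out 2: 34 = 2·17. Since 143 ≡ 7 (mod 8), (2|143) = +1. Now have (17|143).
17 ≡ 1 (mod 4), so quadratic reciprocity gives (17|143) = (143|17). Reduce: 143 ≡ 7 (mod 17). Now have (7|17).
17 ≡ 1 (mod 4), so quadratic reciprocity gives (7|17) = (17|7). Reduce: 17 ≡ 3 (mod 7). Now have (3|7).
Both 3 ≡ 3 and 7 ≡ 3 (mod 4), so reciprocity gives (3|7) = -(7|3). Reduce: 7 ≡ 1 (mod 3). Now have -(1|3).
(1|3) = 1. Collecting the sign factors: -1.

-1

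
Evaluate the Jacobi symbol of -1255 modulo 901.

-1

Pull out -1: (-1255/901) = (-1/901)·(1255/901). Since 901 ≡ 1 (mod 4), (-1/901) = +1. Now have (1255/901).
Reduce the numerator: 1255 ≡ 354 (mod 901), so (1255/901) = (354/901).
Factor out 2: 354 = 2·177. Since 901 ≡ 5 (mod 8), (2/901) = -1. Now have -(177/901).
177 ≡ 1 (mod 4), so quadratic reciprocity gives (177/901) = (901/177). Reduce: 901 ≡ 16 (mod 177). Now have -(16/177).
Factor out 2: 16 = 2^4. Since 177 ≡ 1 (mod 8), (2/177) = +1, and (2/177)^4 = +1. Now have -(1/177).
(1/177) = 1. Collecting the sign factors: -1.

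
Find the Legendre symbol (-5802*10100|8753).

By multiplicativity, (-5802·10100|8753) = (-5802|8753)·(10100|8753).
First factor (-5802|8753):
Reduce the numerator: -5802 ≡ 2951 (mod 8753), so (-5802|8753) = (2951|8753).
8753 ≡ 1 (mod 4), so quadratic reciprocity gives (2951|8753) = (8753|2951). Reduce: 8753 ≡ 2851 (mod 2951). Now have (2851|2951).
Both 2851 ≡ 3 and 2951 ≡ 3 (mod 4), so reciprocity gives (2851|2951) = -(2951|2851). Reduce: 2951 ≡ 100 (mod 2851). Now have -(100|2851).
Factor out 2: 100 = 2^2·25. Since 2851 ≡ 3 (mod 8), (2|2851) = -1, and (2|2851)^2 = +1. Now have -(25|2851).
25 ≡ 1 (mod 4), so quadratic reciprocity gives (25|2851) = (2851|25). Reduce: 2851 ≡ 1 (mod 25). Now have -(1|25).
(1|25) = 1. Collecting the sign factors: -1.
Second factor (10100|8753):
Reduce the numerator: 10100 ≡ 1347 (mod 8753), so (10100|8753) = (1347|8753).
8753 ≡ 1 (mod 4), so quadratic reciprocity gives (1347|8753) = (8753|1347). Reduce: 8753 ≡ 671 (mod 1347). Now have (671|1347).
Both 671 ≡ 3 and 1347 ≡ 3 (mod 4), so reciprocity gives (671|1347) = -(1347|671). Reduce: 1347 ≡ 5 (mod 671). Now have -(5|671).
5 ≡ 1 (mod 4), so quadratic reciprocity gives (5|671) = (671|5). Reduce: 671 ≡ 1 (mod 5). Now have -(1|5).
(1|5) = 1. Collecting the sign factors: -1.
Product: (-1)·(-1) = 1.

1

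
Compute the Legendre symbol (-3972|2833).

Pull out -1: (-3972|2833) = (-1|2833)·(3972|2833). Since 2833 ≡ 1 (mod 4), (-1|2833) = +1. Now have (3972|2833).
Reduce the numerator: 3972 ≡ 1139 (mod 2833), so (3972|2833) = (1139|2833).
2833 ≡ 1 (mod 4), so quadratic reciprocity gives (1139|2833) = (2833|1139). Reduce: 2833 ≡ 555 (mod 1139). Now have (555|1139).
Both 555 ≡ 3 and 1139 ≡ 3 (mod 4), so reciprocity gives (555|1139) = -(1139|555). Reduce: 1139 ≡ 29 (mod 555). Now have -(29|555).
29 ≡ 1 (mod 4), so quadratic reciprocity gives (29|555) = (555|29). Reduce: 555 ≡ 4 (mod 29). Now have -(4|29).
Factor out 2: 4 = 2^2. Since 29 ≡ 5 (mod 8), (2|29) = -1, and (2|29)^2 = +1. Now have -(1|29).
(1|29) = 1. Collecting the sign factors: -1.

-1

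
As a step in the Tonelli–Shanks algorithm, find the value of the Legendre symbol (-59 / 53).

Reduce the numerator: -59 ≡ 47 (mod 53), so (-59 / 53) = (47 / 53).
53 ≡ 1 (mod 4), so quadratic reciprocity gives (47 / 53) = (53 / 47). Reduce: 53 ≡ 6 (mod 47). Now have (6 / 47).
Factor out 2: 6 = 2·3. Since 47 ≡ 7 (mod 8), (2 / 47) = +1. Now have (3 / 47).
Both 3 ≡ 3 and 47 ≡ 3 (mod 4), so reciprocity gives (3 / 47) = -(47 / 3). Reduce: 47 ≡ 2 (mod 3). Now have -(2 / 3).
Factor out 2: 2 = 2. Since 3 ≡ 3 (mod 8), (2 / 3) = -1. Now have (1 / 3).
(1 / 3) = 1. Collecting the sign factors: 1.

1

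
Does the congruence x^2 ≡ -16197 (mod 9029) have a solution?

no

Reduce the numerator: -16197 ≡ 1861 (mod 9029), so (-16197|9029) = (1861|9029).
1861 ≡ 1 (mod 4), so quadratic reciprocity gives (1861|9029) = (9029|1861). Reduce: 9029 ≡ 1585 (mod 1861). Now have (1585|1861).
1585 ≡ 1 (mod 4), so quadratic reciprocity gives (1585|1861) = (1861|1585). Reduce: 1861 ≡ 276 (mod 1585). Now have (276|1585).
Factor out 2: 276 = 2^2·69. Since 1585 ≡ 1 (mod 8), (2|1585) = +1, and (2|1585)^2 = +1. Now have (69|1585).
69 ≡ 1 (mod 4), so quadratic reciprocity gives (69|1585) = (1585|69). Reduce: 1585 ≡ 67 (mod 69). Now have (67|69).
69 ≡ 1 (mod 4), so quadratic reciprocity gives (67|69) = (69|67). Reduce: 69 ≡ 2 (mod 67). Now have (2|67).
Factor out 2: 2 = 2. Since 67 ≡ 3 (mod 8), (2|67) = -1. Now have -(1|67).
(1|67) = 1. Collecting the sign factors: -1.
(-16197|9029) = -1, and 9029 is prime, so -16197 is not a quadratic residue mod 9029.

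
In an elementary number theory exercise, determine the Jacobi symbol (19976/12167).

1

Reduce the numerator: 19976 ≡ 7809 (mod 12167), so (19976/12167) = (7809/12167).
7809 ≡ 1 (mod 4), so quadratic reciprocity gives (7809/12167) = (12167/7809). Reduce: 12167 ≡ 4358 (mod 7809). Now have (4358/7809).
Factor out 2: 4358 = 2·2179. Since 7809 ≡ 1 (mod 8), (2/7809) = +1. Now have (2179/7809).
7809 ≡ 1 (mod 4), so quadratic reciprocity gives (2179/7809) = (7809/2179). Reduce: 7809 ≡ 1272 (mod 2179). Now have (1272/2179).
Factor out 2: 1272 = 2^3·159. Since 2179 ≡ 3 (mod 8), (2/2179) = -1, and (2/2179)^3 = -1. Now have -(159/2179).
Both 159 ≡ 3 and 2179 ≡ 3 (mod 4), so reciprocity gives (159/2179) = -(2179/159). Reduce: 2179 ≡ 112 (mod 159). Now have (112/159).
Factor out 2: 112 = 2^4·7. Since 159 ≡ 7 (mod 8), (2/159) = +1, and (2/159)^4 = +1. Now have (7/159).
Both 7 ≡ 3 and 159 ≡ 3 (mod 4), so reciprocity gives (7/159) = -(159/7). Reduce: 159 ≡ 5 (mod 7). Now have -(5/7).
5 ≡ 1 (mod 4), so quadratic reciprocity gives (5/7) = (7/5). Reduce: 7 ≡ 2 (mod 5). Now have -(2/5).
Factor out 2: 2 = 2. Since 5 ≡ 5 (mod 8), (2/5) = -1. Now have (1/5).
(1/5) = 1. Collecting the sign factors: 1.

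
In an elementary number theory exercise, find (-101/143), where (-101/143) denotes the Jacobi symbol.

1

(-101/143)
  = (42/143)    [-101 ≡ 42 mod 143]
  = (21/143)    [143 ≡ 7 mod 8 ⇒ (2/143) = +1]
  = (143/21)    [QR: 21 ≡ 1 mod 4, sign kept]
  = (17/21)    [143 ≡ 17 mod 21]
  = (21/17)    [QR: 17 ≡ 1 mod 4, sign kept]
  = (4/17)    [21 ≡ 4 mod 17]
  = (1/17)    [17 ≡ 1 mod 8 ⇒ (2/17)^2 = +1]
  = 1    [(1/17) = 1]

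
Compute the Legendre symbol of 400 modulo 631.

1

(400/631)
  = (25/631)    [631 ≡ 7 mod 8 ⇒ (2/631)^4 = +1]
  = (631/25)    [QR: 25 ≡ 1 mod 4, sign kept]
  = (6/25)    [631 ≡ 6 mod 25]
  = (3/25)    [25 ≡ 1 mod 8 ⇒ (2/25) = +1]
  = (25/3)    [QR: 25 ≡ 1 mod 4, sign kept]
  = (1/3)    [25 ≡ 1 mod 3]
  = 1    [(1/3) = 1]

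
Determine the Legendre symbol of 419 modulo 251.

-1

(419/251)
  = (168/251)    [419 ≡ 168 mod 251]
  = -(21/251)    [251 ≡ 3 mod 8 ⇒ (2/251)^3 = -1]
  = -(251/21)    [QR: 21 ≡ 1 mod 4, sign kept]
  = -(20/21)    [251 ≡ 20 mod 21]
  = -(5/21)    [21 ≡ 5 mod 8 ⇒ (2/21)^2 = +1]
  = -(21/5)    [QR: 5 ≡ 1 mod 4, sign kept]
  = -(1/5)    [21 ≡ 1 mod 5]
  = -1    [(1/5) = 1]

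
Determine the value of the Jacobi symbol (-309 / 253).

-1

Pull out -1: (-309 / 253) = (-1 / 253)·(309 / 253). Since 253 ≡ 1 (mod 4), (-1 / 253) = +1. Now have (309 / 253).
Reduce the numerator: 309 ≡ 56 (mod 253), so (309 / 253) = (56 / 253).
Factor out 2: 56 = 2^3·7. Since 253 ≡ 5 (mod 8), (2 / 253) = -1, and (2 / 253)^3 = -1. Now have -(7 / 253).
253 ≡ 1 (mod 4), so quadratic reciprocity gives (7 / 253) = (253 / 7). Reduce: 253 ≡ 1 (mod 7). Now have -(1 / 7).
(1 / 7) = 1. Collecting the sign factors: -1.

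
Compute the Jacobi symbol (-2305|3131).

Reduce the numerator: -2305 ≡ 826 (mod 3131), so (-2305|3131) = (826|3131).
Factor out 2: 826 = 2·413. Since 3131 ≡ 3 (mod 8), (2|3131) = -1. Now have -(413|3131).
413 ≡ 1 (mod 4), so quadratic reciprocity gives (413|3131) = (3131|413). Reduce: 3131 ≡ 240 (mod 413). Now have -(240|413).
Factor out 2: 240 = 2^4·15. Since 413 ≡ 5 (mod 8), (2|413) = -1, and (2|413)^4 = +1. Now have -(15|413).
413 ≡ 1 (mod 4), so quadratic reciprocity gives (15|413) = (413|15). Reduce: 413 ≡ 8 (mod 15). Now have -(8|15).
Factor out 2: 8 = 2^3. Since 15 ≡ 7 (mod 8), (2|15) = +1, and (2|15)^3 = +1. Now have -(1|15).
(1|15) = 1. Collecting the sign factors: -1.

-1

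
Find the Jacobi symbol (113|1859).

1

(113|1859)
  = (1859|113)    [QR: 113 ≡ 1 mod 4, sign kept]
  = (51|113)    [1859 ≡ 51 mod 113]
  = (113|51)    [QR: 113 ≡ 1 mod 4, sign kept]
  = (11|51)    [113 ≡ 11 mod 51]
  = -(51|11)    [QR: both ≡ 3 mod 4, sign flips]
  = -(7|11)    [51 ≡ 7 mod 11]
  = (11|7)    [QR: both ≡ 3 mod 4, sign flips]
  = (4|7)    [11 ≡ 4 mod 7]
  = (1|7)    [7 ≡ 7 mod 8 ⇒ (2|7)^2 = +1]
  = 1    [(1|7) = 1]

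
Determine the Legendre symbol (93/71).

-1

Reduce the numerator: 93 ≡ 22 (mod 71), so (93/71) = (22/71).
Factor out 2: 22 = 2·11. Since 71 ≡ 7 (mod 8), (2/71) = +1. Now have (11/71).
Both 11 ≡ 3 and 71 ≡ 3 (mod 4), so reciprocity gives (11/71) = -(71/11). Reduce: 71 ≡ 5 (mod 11). Now have -(5/11).
5 ≡ 1 (mod 4), so quadratic reciprocity gives (5/11) = (11/5). Reduce: 11 ≡ 1 (mod 5). Now have -(1/5).
(1/5) = 1. Collecting the sign factors: -1.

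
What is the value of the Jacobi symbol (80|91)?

Factor out 2: 80 = 2^4·5. Since 91 ≡ 3 (mod 8), (2|91) = -1, and (2|91)^4 = +1. Now have (5|91).
5 ≡ 1 (mod 4), so quadratic reciprocity gives (5|91) = (91|5). Reduce: 91 ≡ 1 (mod 5). Now have (1|5).
(1|5) = 1. Collecting the sign factors: 1.

1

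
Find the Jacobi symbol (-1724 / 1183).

(-1724 / 1183)
  = (642 / 1183)    [-1724 ≡ 642 mod 1183]
  = (321 / 1183)    [1183 ≡ 7 mod 8 ⇒ (2 / 1183) = +1]
  = (1183 / 321)    [QR: 321 ≡ 1 mod 4, sign kept]
  = (220 / 321)    [1183 ≡ 220 mod 321]
  = (55 / 321)    [321 ≡ 1 mod 8 ⇒ (2 / 321)^2 = +1]
  = (321 / 55)    [QR: 321 ≡ 1 mod 4, sign kept]
  = (46 / 55)    [321 ≡ 46 mod 55]
  = (23 / 55)    [55 ≡ 7 mod 8 ⇒ (2 / 55) = +1]
  = -(55 / 23)    [QR: both ≡ 3 mod 4, sign flips]
  = -(9 / 23)    [55 ≡ 9 mod 23]
  = -(23 / 9)    [QR: 9 ≡ 1 mod 4, sign kept]
  = -(5 / 9)    [23 ≡ 5 mod 9]
  = -(9 / 5)    [QR: 5 ≡ 1 mod 4, sign kept]
  = -(4 / 5)    [9 ≡ 4 mod 5]
  = -(1 / 5)    [5 ≡ 5 mod 8 ⇒ (2 / 5)^2 = +1]
  = -1    [(1 / 5) = 1]

-1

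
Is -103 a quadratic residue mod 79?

(-103|79)
  = -(103|79)    [79 ≡ 3 mod 4 ⇒ (-1|79) = -1]
  = -(24|79)    [103 ≡ 24 mod 79]
  = -(3|79)    [79 ≡ 7 mod 8 ⇒ (2|79)^3 = +1]
  = (79|3)    [QR: both ≡ 3 mod 4, sign flips]
  = (1|3)    [79 ≡ 1 mod 3]
  = 1    [(1|3) = 1]
(-103|79) = 1, and 79 is prime, so -103 is a quadratic residue mod 79.

yes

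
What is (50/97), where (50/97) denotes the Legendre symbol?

1

(50/97)
  = (25/97)    [97 ≡ 1 mod 8 ⇒ (2/97) = +1]
  = (97/25)    [QR: 25 ≡ 1 mod 4, sign kept]
  = (22/25)    [97 ≡ 22 mod 25]
  = (11/25)    [25 ≡ 1 mod 8 ⇒ (2/25) = +1]
  = (25/11)    [QR: 25 ≡ 1 mod 4, sign kept]
  = (3/11)    [25 ≡ 3 mod 11]
  = -(11/3)    [QR: both ≡ 3 mod 4, sign flips]
  = -(2/3)    [11 ≡ 2 mod 3]
  = (1/3)    [3 ≡ 3 mod 8 ⇒ (2/3) = -1]
  = 1    [(1/3) = 1]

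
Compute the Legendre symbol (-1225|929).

Reduce the numerator: -1225 ≡ 633 (mod 929), so (-1225|929) = (633|929).
633 ≡ 1 (mod 4), so quadratic reciprocity gives (633|929) = (929|633). Reduce: 929 ≡ 296 (mod 633). Now have (296|633).
Factor out 2: 296 = 2^3·37. Since 633 ≡ 1 (mod 8), (2|633) = +1, and (2|633)^3 = +1. Now have (37|633).
37 ≡ 1 (mod 4), so quadratic reciprocity gives (37|633) = (633|37). Reduce: 633 ≡ 4 (mod 37). Now have (4|37).
Factor out 2: 4 = 2^2. Since 37 ≡ 5 (mod 8), (2|37) = -1, and (2|37)^2 = +1. Now have (1|37).
(1|37) = 1. Collecting the sign factors: 1.

1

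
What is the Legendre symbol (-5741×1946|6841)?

-1

By multiplicativity, (-5741·1946|6841) = (-5741|6841)·(1946|6841).
First factor (-5741|6841):
(-5741|6841)
  = (5741|6841)    [6841 ≡ 1 mod 4 ⇒ (-1|6841) = +1]
  = (6841|5741)    [QR: 5741 ≡ 1 mod 4, sign kept]
  = (1100|5741)    [6841 ≡ 1100 mod 5741]
  = (275|5741)    [5741 ≡ 5 mod 8 ⇒ (2|5741)^2 = +1]
  = (5741|275)    [QR: 5741 ≡ 1 mod 4, sign kept]
  = (241|275)    [5741 ≡ 241 mod 275]
  = (275|241)    [QR: 241 ≡ 1 mod 4, sign kept]
  = (34|241)    [275 ≡ 34 mod 241]
  = (17|241)    [241 ≡ 1 mod 8 ⇒ (2|241) = +1]
  = (241|17)    [QR: 17 ≡ 1 mod 4, sign kept]
  = (3|17)    [241 ≡ 3 mod 17]
  = (17|3)    [QR: 17 ≡ 1 mod 4, sign kept]
  = (2|3)    [17 ≡ 2 mod 3]
  = -(1|3)    [3 ≡ 3 mod 8 ⇒ (2|3) = -1]
  = -1    [(1|3) = 1]
Second factor (1946|6841):
(1946|6841)
  = (973|6841)    [6841 ≡ 1 mod 8 ⇒ (2|6841) = +1]
  = (6841|973)    [QR: 973 ≡ 1 mod 4, sign kept]
  = (30|973)    [6841 ≡ 30 mod 973]
  = -(15|973)    [973 ≡ 5 mod 8 ⇒ (2|973) = -1]
  = -(973|15)    [QR: 973 ≡ 1 mod 4, sign kept]
  = -(13|15)    [973 ≡ 13 mod 15]
  = -(15|13)    [QR: 13 ≡ 1 mod 4, sign kept]
  = -(2|13)    [15 ≡ 2 mod 13]
  = (1|13)    [13 ≡ 5 mod 8 ⇒ (2|13) = -1]
  = 1    [(1|13) = 1]
Product: (-1)·(1) = -1.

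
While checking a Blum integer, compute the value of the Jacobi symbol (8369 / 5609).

Reduce the numerator: 8369 ≡ 2760 (mod 5609), so (8369 / 5609) = (2760 / 5609).
Factor out 2: 2760 = 2^3·345. Since 5609 ≡ 1 (mod 8), (2 / 5609) = +1, and (2 / 5609)^3 = +1. Now have (345 / 5609).
345 ≡ 1 (mod 4), so quadratic reciprocity gives (345 / 5609) = (5609 / 345). Reduce: 5609 ≡ 89 (mod 345). Now have (89 / 345).
89 ≡ 1 (mod 4), so quadratic reciprocity gives (89 / 345) = (345 / 89). Reduce: 345 ≡ 78 (mod 89). Now have (78 / 89).
Factor out 2: 78 = 2·39. Since 89 ≡ 1 (mod 8), (2 / 89) = +1. Now have (39 / 89).
89 ≡ 1 (mod 4), so quadratic reciprocity gives (39 / 89) = (89 / 39). Reduce: 89 ≡ 11 (mod 39). Now have (11 / 39).
Both 11 ≡ 3 and 39 ≡ 3 (mod 4), so reciprocity gives (11 / 39) = -(39 / 11). Reduce: 39 ≡ 6 (mod 11). Now have -(6 / 11).
Factor out 2: 6 = 2·3. Since 11 ≡ 3 (mod 8), (2 / 11) = -1. Now have (3 / 11).
Both 3 ≡ 3 and 11 ≡ 3 (mod 4), so reciprocity gives (3 / 11) = -(11 / 3). Reduce: 11 ≡ 2 (mod 3). Now have -(2 / 3).
Factor out 2: 2 = 2. Since 3 ≡ 3 (mod 8), (2 / 3) = -1. Now have (1 / 3).
(1 / 3) = 1. Collecting the sign factors: 1.

1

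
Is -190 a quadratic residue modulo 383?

yes

Pull out -1: (-190/383) = (-1/383)·(190/383). Since 383 ≡ 3 (mod 4), (-1/383) = -1. Now have -(190/383).
Factor out 2: 190 = 2·95. Since 383 ≡ 7 (mod 8), (2/383) = +1. Now have -(95/383).
Both 95 ≡ 3 and 383 ≡ 3 (mod 4), so reciprocity gives (95/383) = -(383/95). Reduce: 383 ≡ 3 (mod 95). Now have (3/95).
Both 3 ≡ 3 and 95 ≡ 3 (mod 4), so reciprocity gives (3/95) = -(95/3). Reduce: 95 ≡ 2 (mod 3). Now have -(2/3).
Factor out 2: 2 = 2. Since 3 ≡ 3 (mod 8), (2/3) = -1. Now have (1/3).
(1/3) = 1. Collecting the sign factors: 1.
(-190/383) = 1, and 383 is prime, so -190 is a quadratic residue mod 383.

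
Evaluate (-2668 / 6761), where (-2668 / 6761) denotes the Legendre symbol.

-1

Reduce the numerator: -2668 ≡ 4093 (mod 6761), so (-2668 / 6761) = (4093 / 6761).
4093 ≡ 1 (mod 4), so quadratic reciprocity gives (4093 / 6761) = (6761 / 4093). Reduce: 6761 ≡ 2668 (mod 4093). Now have (2668 / 4093).
Factor out 2: 2668 = 2^2·667. Since 4093 ≡ 5 (mod 8), (2 / 4093) = -1, and (2 / 4093)^2 = +1. Now have (667 / 4093).
4093 ≡ 1 (mod 4), so quadratic reciprocity gives (667 / 4093) = (4093 / 667). Reduce: 4093 ≡ 91 (mod 667). Now have (91 / 667).
Both 91 ≡ 3 and 667 ≡ 3 (mod 4), so reciprocity gives (91 / 667) = -(667 / 91). Reduce: 667 ≡ 30 (mod 91). Now have -(30 / 91).
Factor out 2: 30 = 2·15. Since 91 ≡ 3 (mod 8), (2 / 91) = -1. Now have (15 / 91).
Both 15 ≡ 3 and 91 ≡ 3 (mod 4), so reciprocity gives (15 / 91) = -(91 / 15). Reduce: 91 ≡ 1 (mod 15). Now have -(1 / 15).
(1 / 15) = 1. Collecting the sign factors: -1.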